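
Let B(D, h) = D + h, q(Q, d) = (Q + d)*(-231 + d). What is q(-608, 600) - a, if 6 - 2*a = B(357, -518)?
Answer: -6071/2 ≈ -3035.5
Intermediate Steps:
q(Q, d) = (-231 + d)*(Q + d)
a = 167/2 (a = 3 - (357 - 518)/2 = 3 - ½*(-161) = 3 + 161/2 = 167/2 ≈ 83.500)
q(-608, 600) - a = (600² - 231*(-608) - 231*600 - 608*600) - 1*167/2 = (360000 + 140448 - 138600 - 364800) - 167/2 = -2952 - 167/2 = -6071/2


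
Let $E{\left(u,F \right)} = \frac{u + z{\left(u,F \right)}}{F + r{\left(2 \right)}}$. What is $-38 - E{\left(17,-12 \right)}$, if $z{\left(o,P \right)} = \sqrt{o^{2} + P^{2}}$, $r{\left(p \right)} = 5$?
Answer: $- \frac{249}{7} + \frac{\sqrt{433}}{7} \approx -32.599$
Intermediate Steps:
$z{\left(o,P \right)} = \sqrt{P^{2} + o^{2}}$
$E{\left(u,F \right)} = \frac{u + \sqrt{F^{2} + u^{2}}}{5 + F}$ ($E{\left(u,F \right)} = \frac{u + \sqrt{F^{2} + u^{2}}}{F + 5} = \frac{u + \sqrt{F^{2} + u^{2}}}{5 + F}$)
$-38 - E{\left(17,-12 \right)} = -38 - \frac{17 + \sqrt{\left(-12\right)^{2} + 17^{2}}}{5 - 12} = -38 - \frac{17 + \sqrt{144 + 289}}{-7} = -38 - - \frac{17 + \sqrt{433}}{7} = -38 - \left(- \frac{17}{7} - \frac{\sqrt{433}}{7}\right) = -38 + \left(\frac{17}{7} + \frac{\sqrt{433}}{7}\right) = - \frac{249}{7} + \frac{\sqrt{433}}{7}$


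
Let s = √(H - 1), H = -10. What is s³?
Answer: -11*I*√11 ≈ -36.483*I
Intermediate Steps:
s = I*√11 (s = √(-10 - 1) = √(-11) = I*√11 ≈ 3.3166*I)
s³ = (I*√11)³ = -11*I*√11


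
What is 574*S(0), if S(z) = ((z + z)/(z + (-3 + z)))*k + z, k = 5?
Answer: 0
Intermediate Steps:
S(z) = z + 10*z/(-3 + 2*z) (S(z) = ((z + z)/(z + (-3 + z)))*5 + z = ((2*z)/(-3 + 2*z))*5 + z = (2*z/(-3 + 2*z))*5 + z = 10*z/(-3 + 2*z) + z = z + 10*z/(-3 + 2*z))
574*S(0) = 574*(0*(7 + 2*0)/(-3 + 2*0)) = 574*(0*(7 + 0)/(-3 + 0)) = 574*(0*7/(-3)) = 574*(0*(-⅓)*7) = 574*0 = 0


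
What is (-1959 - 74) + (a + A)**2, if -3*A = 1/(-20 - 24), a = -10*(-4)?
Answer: -7534031/17424 ≈ -432.39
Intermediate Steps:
a = 40
A = 1/132 (A = -1/(3*(-20 - 24)) = -1/3/(-44) = -1/3*(-1/44) = 1/132 ≈ 0.0075758)
(-1959 - 74) + (a + A)**2 = (-1959 - 74) + (40 + 1/132)**2 = -2033 + (5281/132)**2 = -2033 + 27888961/17424 = -7534031/17424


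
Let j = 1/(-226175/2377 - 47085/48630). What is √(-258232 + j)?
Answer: I*√141683442859058873382290/740720753 ≈ 508.17*I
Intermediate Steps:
j = -7706234/740720753 (j = 1/(-226175*1/2377 - 47085*1/48630) = 1/(-226175/2377 - 3139/3242) = 1/(-740720753/7706234) = -7706234/740720753 ≈ -0.010404)
√(-258232 + j) = √(-258232 - 7706234/740720753) = √(-191277809194930/740720753) = I*√141683442859058873382290/740720753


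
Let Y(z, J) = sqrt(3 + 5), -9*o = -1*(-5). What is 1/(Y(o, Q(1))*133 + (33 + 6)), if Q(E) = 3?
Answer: -39/139991 + 266*sqrt(2)/139991 ≈ 0.0024086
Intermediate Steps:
o = -5/9 (o = -(-1)*(-5)/9 = -1/9*5 = -5/9 ≈ -0.55556)
Y(z, J) = 2*sqrt(2) (Y(z, J) = sqrt(8) = 2*sqrt(2))
1/(Y(o, Q(1))*133 + (33 + 6)) = 1/((2*sqrt(2))*133 + (33 + 6)) = 1/(266*sqrt(2) + 39) = 1/(39 + 266*sqrt(2))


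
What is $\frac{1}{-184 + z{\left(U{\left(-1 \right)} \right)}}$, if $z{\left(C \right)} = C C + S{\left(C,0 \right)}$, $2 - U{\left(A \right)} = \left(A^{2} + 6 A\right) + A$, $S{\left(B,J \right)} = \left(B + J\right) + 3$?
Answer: $- \frac{1}{109} \approx -0.0091743$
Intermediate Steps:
$S{\left(B,J \right)} = 3 + B + J$
$U{\left(A \right)} = 2 - A^{2} - 7 A$ ($U{\left(A \right)} = 2 - \left(\left(A^{2} + 6 A\right) + A\right) = 2 - \left(A^{2} + 7 A\right) = 2 - A^{2} - 7 A$)
$z{\left(C \right)} = 3 + C + C^{2}$ ($z{\left(C \right)} = C C + \left(3 + C + 0\right) = C^{2} + \left(3 + C\right) = 3 + C + C^{2}$)
$\frac{1}{-184 + z{\left(U{\left(-1 \right)} \right)}} = \frac{1}{-184 + \left(3 - -8 + \left(2 - \left(-1\right)^{2} - -7\right)^{2}\right)} = \frac{1}{-184 + \left(3 + \left(2 - 1 + 7\right) + \left(2 - 1 + 7\right)^{2}\right)} = \frac{1}{-184 + \left(3 + 8 + 8^{2}\right)} = \frac{1}{-184 + \left(3 + 8 + 64\right)} = \frac{1}{-184 + 75} = \frac{1}{-109} = - \frac{1}{109}$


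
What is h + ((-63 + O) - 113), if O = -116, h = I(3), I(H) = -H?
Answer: -295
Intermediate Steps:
h = -3 (h = -1*3 = -3)
h + ((-63 + O) - 113) = -3 + ((-63 - 116) - 113) = -3 + (-179 - 113) = -3 - 292 = -295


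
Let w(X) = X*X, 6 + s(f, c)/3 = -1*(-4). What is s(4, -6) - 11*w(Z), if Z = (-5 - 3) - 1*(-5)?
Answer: -105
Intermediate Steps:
s(f, c) = -6 (s(f, c) = -18 + 3*(-1*(-4)) = -18 + 3*4 = -18 + 12 = -6)
Z = -3 (Z = -8 + 5 = -3)
w(X) = X²
s(4, -6) - 11*w(Z) = -6 - 11*(-3)² = -6 - 11*9 = -6 - 99 = -105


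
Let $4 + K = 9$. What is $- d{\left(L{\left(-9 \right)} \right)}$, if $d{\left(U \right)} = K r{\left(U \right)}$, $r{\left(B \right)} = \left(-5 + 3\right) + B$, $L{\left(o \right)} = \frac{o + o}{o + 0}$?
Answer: $0$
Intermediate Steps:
$L{\left(o \right)} = 2$ ($L{\left(o \right)} = \frac{2 o}{o} = 2$)
$r{\left(B \right)} = -2 + B$
$K = 5$ ($K = -4 + 9 = 5$)
$d{\left(U \right)} = -10 + 5 U$ ($d{\left(U \right)} = 5 \left(-2 + U\right) = -10 + 5 U$)
$- d{\left(L{\left(-9 \right)} \right)} = - (-10 + 5 \cdot 2) = - (-10 + 10) = \left(-1\right) 0 = 0$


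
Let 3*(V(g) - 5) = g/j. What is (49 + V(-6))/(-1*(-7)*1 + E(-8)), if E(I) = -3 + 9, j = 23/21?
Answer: 1200/299 ≈ 4.0134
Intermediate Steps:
j = 23/21 (j = 23*(1/21) = 23/21 ≈ 1.0952)
E(I) = 6
V(g) = 5 + 7*g/23 (V(g) = 5 + (g/(23/21))/3 = 5 + (g*(21/23))/3 = 5 + (21*g/23)/3 = 5 + 7*g/23)
(49 + V(-6))/(-1*(-7)*1 + E(-8)) = (49 + (5 + (7/23)*(-6)))/(-1*(-7)*1 + 6) = (49 + (5 - 42/23))/(7*1 + 6) = (49 + 73/23)/(7 + 6) = (1200/23)/13 = (1200/23)*(1/13) = 1200/299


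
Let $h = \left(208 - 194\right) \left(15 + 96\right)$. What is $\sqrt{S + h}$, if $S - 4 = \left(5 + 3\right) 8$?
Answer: $\sqrt{1622} \approx 40.274$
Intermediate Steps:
$S = 68$ ($S = 4 + \left(5 + 3\right) 8 = 4 + 8 \cdot 8 = 4 + 64 = 68$)
$h = 1554$ ($h = 14 \cdot 111 = 1554$)
$\sqrt{S + h} = \sqrt{68 + 1554} = \sqrt{1622}$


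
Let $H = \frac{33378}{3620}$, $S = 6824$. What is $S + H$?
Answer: $\frac{12368129}{1810} \approx 6833.2$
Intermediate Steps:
$H = \frac{16689}{1810}$ ($H = 33378 \cdot \frac{1}{3620} = \frac{16689}{1810} \approx 9.2204$)
$S + H = 6824 + \frac{16689}{1810} = \frac{12368129}{1810}$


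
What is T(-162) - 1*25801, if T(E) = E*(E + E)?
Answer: 26687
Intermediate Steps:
T(E) = 2*E² (T(E) = E*(2*E) = 2*E²)
T(-162) - 1*25801 = 2*(-162)² - 1*25801 = 2*26244 - 25801 = 52488 - 25801 = 26687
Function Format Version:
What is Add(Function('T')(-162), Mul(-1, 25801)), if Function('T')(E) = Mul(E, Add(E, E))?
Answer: 26687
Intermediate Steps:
Function('T')(E) = Mul(2, Pow(E, 2)) (Function('T')(E) = Mul(E, Mul(2, E)) = Mul(2, Pow(E, 2)))
Add(Function('T')(-162), Mul(-1, 25801)) = Add(Mul(2, Pow(-162, 2)), Mul(-1, 25801)) = Add(Mul(2, 26244), -25801) = Add(52488, -25801) = 26687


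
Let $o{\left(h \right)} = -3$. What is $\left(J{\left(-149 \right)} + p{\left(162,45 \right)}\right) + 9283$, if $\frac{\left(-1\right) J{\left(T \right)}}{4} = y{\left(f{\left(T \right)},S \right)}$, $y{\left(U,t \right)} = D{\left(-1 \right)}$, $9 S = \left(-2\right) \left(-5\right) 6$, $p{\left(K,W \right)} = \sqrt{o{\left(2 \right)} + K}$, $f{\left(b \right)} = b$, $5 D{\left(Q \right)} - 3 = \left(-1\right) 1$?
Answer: $\frac{46407}{5} + \sqrt{159} \approx 9294.0$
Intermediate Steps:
$D{\left(Q \right)} = \frac{2}{5}$ ($D{\left(Q \right)} = \frac{3}{5} + \frac{\left(-1\right) 1}{5} = \frac{3}{5} + \frac{1}{5} \left(-1\right) = \frac{3}{5} - \frac{1}{5} = \frac{2}{5}$)
$p{\left(K,W \right)} = \sqrt{-3 + K}$
$S = \frac{20}{3}$ ($S = \frac{\left(-2\right) \left(-5\right) 6}{9} = \frac{10 \cdot 6}{9} = \frac{1}{9} \cdot 60 = \frac{20}{3} \approx 6.6667$)
$y{\left(U,t \right)} = \frac{2}{5}$
$J{\left(T \right)} = - \frac{8}{5}$ ($J{\left(T \right)} = \left(-4\right) \frac{2}{5} = - \frac{8}{5}$)
$\left(J{\left(-149 \right)} + p{\left(162,45 \right)}\right) + 9283 = \left(- \frac{8}{5} + \sqrt{-3 + 162}\right) + 9283 = \left(- \frac{8}{5} + \sqrt{159}\right) + 9283 = \frac{46407}{5} + \sqrt{159}$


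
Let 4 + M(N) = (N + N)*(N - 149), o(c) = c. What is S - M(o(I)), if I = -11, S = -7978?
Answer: -11494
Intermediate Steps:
M(N) = -4 + 2*N*(-149 + N) (M(N) = -4 + (N + N)*(N - 149) = -4 + (2*N)*(-149 + N) = -4 + 2*N*(-149 + N))
S - M(o(I)) = -7978 - (-4 - 298*(-11) + 2*(-11)²) = -7978 - (-4 + 3278 + 2*121) = -7978 - (-4 + 3278 + 242) = -7978 - 1*3516 = -7978 - 3516 = -11494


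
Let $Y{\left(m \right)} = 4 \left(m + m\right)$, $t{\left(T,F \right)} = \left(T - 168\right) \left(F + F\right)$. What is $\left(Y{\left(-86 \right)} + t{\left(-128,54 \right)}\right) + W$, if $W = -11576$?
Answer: $-44232$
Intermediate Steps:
$t{\left(T,F \right)} = 2 F \left(-168 + T\right)$ ($t{\left(T,F \right)} = \left(-168 + T\right) 2 F = 2 F \left(-168 + T\right)$)
$Y{\left(m \right)} = 8 m$ ($Y{\left(m \right)} = 4 \cdot 2 m = 8 m$)
$\left(Y{\left(-86 \right)} + t{\left(-128,54 \right)}\right) + W = \left(8 \left(-86\right) + 2 \cdot 54 \left(-168 - 128\right)\right) - 11576 = \left(-688 + 2 \cdot 54 \left(-296\right)\right) - 11576 = \left(-688 - 31968\right) - 11576 = -32656 - 11576 = -44232$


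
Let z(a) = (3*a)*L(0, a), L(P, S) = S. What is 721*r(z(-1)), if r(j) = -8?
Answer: -5768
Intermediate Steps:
z(a) = 3*a² (z(a) = (3*a)*a = 3*a²)
721*r(z(-1)) = 721*(-8) = -5768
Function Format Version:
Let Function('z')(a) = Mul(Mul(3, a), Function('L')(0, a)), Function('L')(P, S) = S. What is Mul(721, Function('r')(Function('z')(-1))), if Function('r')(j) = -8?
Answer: -5768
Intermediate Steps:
Function('z')(a) = Mul(3, Pow(a, 2)) (Function('z')(a) = Mul(Mul(3, a), a) = Mul(3, Pow(a, 2)))
Mul(721, Function('r')(Function('z')(-1))) = Mul(721, -8) = -5768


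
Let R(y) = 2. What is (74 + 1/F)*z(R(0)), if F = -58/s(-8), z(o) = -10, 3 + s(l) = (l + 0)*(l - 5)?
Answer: -20955/29 ≈ -722.59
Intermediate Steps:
s(l) = -3 + l*(-5 + l) (s(l) = -3 + (l + 0)*(l - 5) = -3 + l*(-5 + l))
F = -58/101 (F = -58/(-3 + (-8)**2 - 5*(-8)) = -58/(-3 + 64 + 40) = -58/101 ≈ -0.57426)
(74 + 1/F)*z(R(0)) = (74 + 1/(-58/101))*(-10) = (74 - 101/58)*(-10) = (4191/58)*(-10) = -20955/29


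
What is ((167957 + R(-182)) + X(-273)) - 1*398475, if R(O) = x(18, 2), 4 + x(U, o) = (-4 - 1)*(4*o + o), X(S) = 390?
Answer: -230182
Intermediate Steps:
x(U, o) = -4 - 25*o (x(U, o) = -4 + (-4 - 1)*(4*o + o) = -4 - 25*o)
R(O) = -54 (R(O) = -4 - 25*2 = -4 - 50 = -54)
((167957 + R(-182)) + X(-273)) - 1*398475 = ((167957 - 54) + 390) - 1*398475 = (167903 + 390) - 398475 = 168293 - 398475 = -230182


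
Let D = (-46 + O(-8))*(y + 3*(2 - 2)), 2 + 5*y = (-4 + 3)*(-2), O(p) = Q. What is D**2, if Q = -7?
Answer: 0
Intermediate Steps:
O(p) = -7
y = 0 (y = -2/5 + ((-4 + 3)*(-2))/5 = -2/5 + (-1*(-2))/5 = -2/5 + (1/5)*2 = -2/5 + 2/5 = 0)
D = 0 (D = (-46 - 7)*(0 + 3*(2 - 2)) = -53*(0 + 3*0) = -53*(0 + 0) = -53*0 = 0)
D**2 = 0**2 = 0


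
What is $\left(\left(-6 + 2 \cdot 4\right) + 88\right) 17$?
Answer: $1530$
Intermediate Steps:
$\left(\left(-6 + 2 \cdot 4\right) + 88\right) 17 = \left(\left(-6 + 8\right) + 88\right) 17 = \left(2 + 88\right) 17 = 90 \cdot 17 = 1530$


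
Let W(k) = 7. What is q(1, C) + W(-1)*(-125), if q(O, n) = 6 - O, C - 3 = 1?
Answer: -870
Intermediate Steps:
C = 4 (C = 3 + 1 = 4)
q(1, C) + W(-1)*(-125) = (6 - 1*1) + 7*(-125) = (6 - 1) - 875 = 5 - 875 = -870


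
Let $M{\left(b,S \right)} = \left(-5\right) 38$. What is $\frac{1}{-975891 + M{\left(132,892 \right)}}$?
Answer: $- \frac{1}{976081} \approx -1.0245 \cdot 10^{-6}$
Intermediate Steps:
$M{\left(b,S \right)} = -190$
$\frac{1}{-975891 + M{\left(132,892 \right)}} = \frac{1}{-975891 - 190} = \frac{1}{-976081} = - \frac{1}{976081}$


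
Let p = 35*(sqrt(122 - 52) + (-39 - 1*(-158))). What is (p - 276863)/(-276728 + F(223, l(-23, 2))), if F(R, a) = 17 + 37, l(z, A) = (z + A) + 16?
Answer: 136349/138337 - 35*sqrt(70)/276674 ≈ 0.98457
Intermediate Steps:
l(z, A) = 16 + A + z (l(z, A) = (A + z) + 16 = 16 + A + z)
F(R, a) = 54
p = 4165 + 35*sqrt(70) (p = 35*(sqrt(70) + (-39 + 158)) = 35*(sqrt(70) + 119) = 35*(119 + sqrt(70)) = 4165 + 35*sqrt(70) ≈ 4457.8)
(p - 276863)/(-276728 + F(223, l(-23, 2))) = ((4165 + 35*sqrt(70)) - 276863)/(-276728 + 54) = (-272698 + 35*sqrt(70))/(-276674) = (-272698 + 35*sqrt(70))*(-1/276674) = 136349/138337 - 35*sqrt(70)/276674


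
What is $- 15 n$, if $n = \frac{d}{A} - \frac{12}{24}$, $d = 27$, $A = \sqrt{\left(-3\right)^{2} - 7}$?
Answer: $\frac{15}{2} - \frac{405 \sqrt{2}}{2} \approx -278.88$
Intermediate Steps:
$A = \sqrt{2}$ ($A = \sqrt{9 - 7} = \sqrt{2} \approx 1.4142$)
$n = - \frac{1}{2} + \frac{27 \sqrt{2}}{2}$ ($n = \frac{27}{\sqrt{2}} - \frac{12}{24} = 27 \frac{\sqrt{2}}{2} - \frac{1}{2} = \frac{27 \sqrt{2}}{2} - \frac{1}{2} = - \frac{1}{2} + \frac{27 \sqrt{2}}{2} \approx 18.592$)
$- 15 n = - 15 \left(- \frac{1}{2} + \frac{27 \sqrt{2}}{2}\right) = \frac{15}{2} - \frac{405 \sqrt{2}}{2}$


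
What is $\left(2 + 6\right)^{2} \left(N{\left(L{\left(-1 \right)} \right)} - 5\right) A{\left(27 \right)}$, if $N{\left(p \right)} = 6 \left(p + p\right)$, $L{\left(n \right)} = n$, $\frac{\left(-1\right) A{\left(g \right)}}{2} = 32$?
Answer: $69632$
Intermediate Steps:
$A{\left(g \right)} = -64$ ($A{\left(g \right)} = \left(-2\right) 32 = -64$)
$N{\left(p \right)} = 12 p$ ($N{\left(p \right)} = 6 \cdot 2 p = 12 p$)
$\left(2 + 6\right)^{2} \left(N{\left(L{\left(-1 \right)} \right)} - 5\right) A{\left(27 \right)} = \left(2 + 6\right)^{2} \left(12 \left(-1\right) - 5\right) \left(-64\right) = 8^{2} \left(-12 - 5\right) \left(-64\right) = 64 \left(-17\right) \left(-64\right) = \left(-1088\right) \left(-64\right) = 69632$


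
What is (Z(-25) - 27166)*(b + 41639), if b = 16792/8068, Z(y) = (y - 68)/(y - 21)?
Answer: -104949192792123/92782 ≈ -1.1311e+9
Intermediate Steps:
Z(y) = (-68 + y)/(-21 + y)
b = 4198/2017 (b = 16792*(1/8068) = 4198/2017 ≈ 2.0813)
(Z(-25) - 27166)*(b + 41639) = ((-68 - 25)/(-21 - 25) - 27166)*(4198/2017 + 41639) = (-93/(-46) - 27166)*(83990061/2017) = (-1/46*(-93) - 27166)*(83990061/2017) = (93/46 - 27166)*(83990061/2017) = -1249543/46*83990061/2017 = -104949192792123/92782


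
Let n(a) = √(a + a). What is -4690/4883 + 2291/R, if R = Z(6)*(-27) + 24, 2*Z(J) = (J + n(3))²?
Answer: -2239617043/223616985 + 41238*√6/15265 ≈ -3.3982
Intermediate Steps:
n(a) = √2*√a (n(a) = √(2*a) = √2*√a)
Z(J) = (J + √6)²/2 (Z(J) = (J + √2*√3)²/2 = (J + √6)²/2)
R = 24 - 27*(6 + √6)²/2 (R = ((6 + √6)²/2)*(-27) + 24 = -27*(6 + √6)²/2 + 24 = 24 - 27*(6 + √6)²/2 ≈ -939.82)
-4690/4883 + 2291/R = -4690/4883 + 2291/(-543 - 162*√6)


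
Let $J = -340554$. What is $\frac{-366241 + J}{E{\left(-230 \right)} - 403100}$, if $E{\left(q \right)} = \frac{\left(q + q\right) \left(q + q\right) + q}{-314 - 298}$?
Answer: $\frac{43255854}{24690857} \approx 1.7519$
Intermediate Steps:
$E{\left(q \right)} = - \frac{q^{2}}{153} - \frac{q}{612}$ ($E{\left(q \right)} = \frac{2 q 2 q + q}{-612} = \left(4 q^{2} + q\right) \left(- \frac{1}{612}\right) = \left(q + 4 q^{2}\right) \left(- \frac{1}{612}\right) = - \frac{q^{2}}{153} - \frac{q}{612}$)
$\frac{-366241 + J}{E{\left(-230 \right)} - 403100} = \frac{-366241 - 340554}{\left(- \frac{1}{612}\right) \left(-230\right) \left(1 + 4 \left(-230\right)\right) - 403100} = - \frac{706795}{\left(- \frac{1}{612}\right) \left(-230\right) \left(1 - 920\right) - 403100} = - \frac{706795}{\left(- \frac{1}{612}\right) \left(-230\right) \left(-919\right) - 403100} = - \frac{706795}{- \frac{105685}{306} - 403100} = - \frac{706795}{- \frac{123454285}{306}} = \left(-706795\right) \left(- \frac{306}{123454285}\right) = \frac{43255854}{24690857}$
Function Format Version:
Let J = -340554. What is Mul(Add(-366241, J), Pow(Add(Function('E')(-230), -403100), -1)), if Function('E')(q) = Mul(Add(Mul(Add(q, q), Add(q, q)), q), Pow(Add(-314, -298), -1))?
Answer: Rational(43255854, 24690857) ≈ 1.7519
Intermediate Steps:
Function('E')(q) = Add(Mul(Rational(-1, 153), Pow(q, 2)), Mul(Rational(-1, 612), q)) (Function('E')(q) = Mul(Add(Mul(Mul(2, q), Mul(2, q)), q), Pow(-612, -1)) = Mul(Add(Mul(4, Pow(q, 2)), q), Rational(-1, 612)) = Mul(Add(q, Mul(4, Pow(q, 2))), Rational(-1, 612)) = Add(Mul(Rational(-1, 153), Pow(q, 2)), Mul(Rational(-1, 612), q)))
Mul(Add(-366241, J), Pow(Add(Function('E')(-230), -403100), -1)) = Mul(Add(-366241, -340554), Pow(Add(Mul(Rational(-1, 612), -230, Add(1, Mul(4, -230))), -403100), -1)) = Mul(-706795, Pow(Add(Mul(Rational(-1, 612), -230, Add(1, -920)), -403100), -1)) = Mul(-706795, Pow(Add(Mul(Rational(-1, 612), -230, -919), -403100), -1)) = Mul(-706795, Pow(Add(Rational(-105685, 306), -403100), -1)) = Mul(-706795, Pow(Rational(-123454285, 306), -1)) = Mul(-706795, Rational(-306, 123454285)) = Rational(43255854, 24690857)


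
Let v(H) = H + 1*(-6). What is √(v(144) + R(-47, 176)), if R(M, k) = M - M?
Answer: √138 ≈ 11.747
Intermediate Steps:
R(M, k) = 0
v(H) = -6 + H (v(H) = H - 6 = -6 + H)
√(v(144) + R(-47, 176)) = √((-6 + 144) + 0) = √(138 + 0) = √138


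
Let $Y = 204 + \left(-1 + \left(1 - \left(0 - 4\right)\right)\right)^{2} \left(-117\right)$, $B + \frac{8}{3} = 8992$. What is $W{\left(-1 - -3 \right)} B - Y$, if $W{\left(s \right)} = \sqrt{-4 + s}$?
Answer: $1668 + \frac{26968 i \sqrt{2}}{3} \approx 1668.0 + 12713.0 i$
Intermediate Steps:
$B = \frac{26968}{3}$ ($B = - \frac{8}{3} + 8992 = \frac{26968}{3} \approx 8989.3$)
$Y = -1668$ ($Y = 204 + \left(-1 + \left(1 - -4\right)\right)^{2} \left(-117\right) = 204 + \left(-1 + \left(1 + 4\right)\right)^{2} \left(-117\right) = 204 + \left(-1 + 5\right)^{2} \left(-117\right) = 204 + 4^{2} \left(-117\right) = 204 + 16 \left(-117\right) = 204 - 1872 = -1668$)
$W{\left(-1 - -3 \right)} B - Y = \sqrt{-4 - -2} \cdot \frac{26968}{3} - -1668 = \sqrt{-4 + \left(-1 + 3\right)} \frac{26968}{3} + 1668 = \sqrt{-4 + 2} \cdot \frac{26968}{3} + 1668 = \sqrt{-2} \cdot \frac{26968}{3} + 1668 = i \sqrt{2} \cdot \frac{26968}{3} + 1668 = \frac{26968 i \sqrt{2}}{3} + 1668 = 1668 + \frac{26968 i \sqrt{2}}{3}$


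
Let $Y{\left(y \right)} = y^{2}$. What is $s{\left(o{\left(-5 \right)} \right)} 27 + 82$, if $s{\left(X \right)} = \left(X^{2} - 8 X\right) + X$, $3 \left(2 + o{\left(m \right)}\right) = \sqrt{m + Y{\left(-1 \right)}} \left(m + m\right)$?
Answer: $-632 + 1980 i \approx -632.0 + 1980.0 i$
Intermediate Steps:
$o{\left(m \right)} = -2 + \frac{2 m \sqrt{1 + m}}{3}$ ($o{\left(m \right)} = -2 + \frac{\sqrt{m + \left(-1\right)^{2}} \left(m + m\right)}{3} = -2 + \frac{\sqrt{m + 1} \cdot 2 m}{3} = -2 + \frac{\sqrt{1 + m} 2 m}{3} = -2 + \frac{2 m \sqrt{1 + m}}{3}$)
$s{\left(X \right)} = X^{2} - 7 X$
$s{\left(o{\left(-5 \right)} \right)} 27 + 82 = \left(-2 + \frac{2}{3} \left(-5\right) \sqrt{1 - 5}\right) \left(-7 - \left(2 + \frac{10 \sqrt{1 - 5}}{3}\right)\right) 27 + 82 = \left(-2 + \frac{2}{3} \left(-5\right) \sqrt{-4}\right) \left(-7 - \left(2 + \frac{10 \sqrt{-4}}{3}\right)\right) 27 + 82 = \left(-2 + \frac{2}{3} \left(-5\right) 2 i\right) \left(-7 - \left(2 + \frac{10 \cdot 2 i}{3}\right)\right) 27 + 82 = \left(-2 - \frac{20 i}{3}\right) \left(-7 - \left(2 + \frac{20 i}{3}\right)\right) 27 + 82 = \left(-2 - \frac{20 i}{3}\right) \left(-9 - \frac{20 i}{3}\right) 27 + 82 = \left(-9 - \frac{20 i}{3}\right) \left(-2 - \frac{20 i}{3}\right) 27 + 82 = 27 \left(-9 - \frac{20 i}{3}\right) \left(-2 - \frac{20 i}{3}\right) + 82 = 82 + 27 \left(-9 - \frac{20 i}{3}\right) \left(-2 - \frac{20 i}{3}\right)$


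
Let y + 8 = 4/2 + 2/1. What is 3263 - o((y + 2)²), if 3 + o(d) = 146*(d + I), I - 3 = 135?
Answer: -17466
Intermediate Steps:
I = 138 (I = 3 + 135 = 138)
y = -4 (y = -8 + (4/2 + 2/1) = -8 + (4*(½) + 2*1) = -8 + (2 + 2) = -8 + 4 = -4)
o(d) = 20145 + 146*d (o(d) = -3 + 146*(d + 138) = -3 + 146*(138 + d) = -3 + (20148 + 146*d) = 20145 + 146*d)
3263 - o((y + 2)²) = 3263 - (20145 + 146*(-4 + 2)²) = 3263 - (20145 + 146*(-2)²) = 3263 - (20145 + 146*4) = 3263 - (20145 + 584) = 3263 - 1*20729 = 3263 - 20729 = -17466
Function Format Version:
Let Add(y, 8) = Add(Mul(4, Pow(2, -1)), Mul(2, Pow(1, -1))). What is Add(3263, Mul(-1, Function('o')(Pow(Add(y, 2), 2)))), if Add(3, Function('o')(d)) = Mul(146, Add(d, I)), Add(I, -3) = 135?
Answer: -17466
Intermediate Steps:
I = 138 (I = Add(3, 135) = 138)
y = -4 (y = Add(-8, Add(Mul(4, Pow(2, -1)), Mul(2, Pow(1, -1)))) = Add(-8, Add(Mul(4, Rational(1, 2)), Mul(2, 1))) = Add(-8, Add(2, 2)) = Add(-8, 4) = -4)
Function('o')(d) = Add(20145, Mul(146, d)) (Function('o')(d) = Add(-3, Mul(146, Add(d, 138))) = Add(-3, Mul(146, Add(138, d))) = Add(-3, Add(20148, Mul(146, d))) = Add(20145, Mul(146, d)))
Add(3263, Mul(-1, Function('o')(Pow(Add(y, 2), 2)))) = Add(3263, Mul(-1, Add(20145, Mul(146, Pow(Add(-4, 2), 2))))) = Add(3263, Mul(-1, Add(20145, Mul(146, Pow(-2, 2))))) = Add(3263, Mul(-1, Add(20145, Mul(146, 4)))) = Add(3263, Mul(-1, Add(20145, 584))) = Add(3263, Mul(-1, 20729)) = Add(3263, -20729) = -17466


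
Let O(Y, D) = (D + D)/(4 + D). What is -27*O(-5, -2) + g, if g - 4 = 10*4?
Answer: 98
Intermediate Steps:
O(Y, D) = 2*D/(4 + D) (O(Y, D) = (2*D)/(4 + D) = 2*D/(4 + D))
g = 44 (g = 4 + 10*4 = 4 + 40 = 44)
-27*O(-5, -2) + g = -54*(-2)/(4 - 2) + 44 = -54*(-2)/2 + 44 = -27*(-2) + 44 = 54 + 44 = 98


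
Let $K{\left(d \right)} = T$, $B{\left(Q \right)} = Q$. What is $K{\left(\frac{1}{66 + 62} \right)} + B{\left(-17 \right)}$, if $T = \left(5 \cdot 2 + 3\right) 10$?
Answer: $113$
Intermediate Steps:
$T = 130$ ($T = \left(10 + 3\right) 10 = 13 \cdot 10 = 130$)
$K{\left(d \right)} = 130$
$K{\left(\frac{1}{66 + 62} \right)} + B{\left(-17 \right)} = 130 - 17 = 113$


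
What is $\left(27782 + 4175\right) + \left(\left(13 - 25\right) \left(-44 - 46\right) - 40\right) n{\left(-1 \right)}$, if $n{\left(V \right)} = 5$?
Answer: $37157$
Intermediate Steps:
$\left(27782 + 4175\right) + \left(\left(13 - 25\right) \left(-44 - 46\right) - 40\right) n{\left(-1 \right)} = \left(27782 + 4175\right) + \left(\left(13 - 25\right) \left(-44 - 46\right) - 40\right) 5 = 31957 + \left(\left(-12\right) \left(-90\right) - 40\right) 5 = 31957 + \left(1080 - 40\right) 5 = 31957 + 1040 \cdot 5 = 31957 + 5200 = 37157$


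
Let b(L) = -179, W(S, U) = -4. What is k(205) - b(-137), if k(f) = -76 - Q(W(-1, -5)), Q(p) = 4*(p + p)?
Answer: 135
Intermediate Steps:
Q(p) = 8*p (Q(p) = 4*(2*p) = 8*p)
k(f) = -44 (k(f) = -76 - 8*(-4) = -76 - 1*(-32) = -76 + 32 = -44)
k(205) - b(-137) = -44 - 1*(-179) = -44 + 179 = 135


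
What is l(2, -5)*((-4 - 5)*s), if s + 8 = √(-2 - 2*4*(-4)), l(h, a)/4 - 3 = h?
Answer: 1440 - 180*√30 ≈ 454.10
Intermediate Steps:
l(h, a) = 12 + 4*h
s = -8 + √30 (s = -8 + √(-2 - 2*4*(-4)) = -8 + √(-2 - 8*(-4)) = -8 + √(-2 + 32) = -8 + √30 ≈ -2.5228)
l(2, -5)*((-4 - 5)*s) = (12 + 4*2)*((-4 - 5)*(-8 + √30)) = (12 + 8)*(-9*(-8 + √30)) = 20*(72 - 9*√30) = 1440 - 180*√30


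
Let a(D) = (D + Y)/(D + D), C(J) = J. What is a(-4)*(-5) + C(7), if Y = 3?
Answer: 51/8 ≈ 6.3750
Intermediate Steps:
a(D) = (3 + D)/(2*D) (a(D) = (D + 3)/(D + D) = (3 + D)/((2*D)) = (3 + D)*(1/(2*D)) = (3 + D)/(2*D))
a(-4)*(-5) + C(7) = ((½)*(3 - 4)/(-4))*(-5) + 7 = ((½)*(-¼)*(-1))*(-5) + 7 = (⅛)*(-5) + 7 = -5/8 + 7 = 51/8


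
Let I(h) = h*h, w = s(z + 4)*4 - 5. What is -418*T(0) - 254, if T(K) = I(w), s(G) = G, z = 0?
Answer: -50832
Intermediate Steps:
w = 11 (w = (0 + 4)*4 - 5 = 4*4 - 5 = 16 - 5 = 11)
I(h) = h²
T(K) = 121 (T(K) = 11² = 121)
-418*T(0) - 254 = -418*121 - 254 = -50578 - 254 = -50832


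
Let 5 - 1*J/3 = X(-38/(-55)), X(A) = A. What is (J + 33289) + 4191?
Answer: 2062111/55 ≈ 37493.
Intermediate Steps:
J = 711/55 (J = 15 - (-114)/(-55) = 15 - (-114)*(-1)/55 = 15 - 3*38/55 = 15 - 114/55 = 711/55 ≈ 12.927)
(J + 33289) + 4191 = (711/55 + 33289) + 4191 = 1831606/55 + 4191 = 2062111/55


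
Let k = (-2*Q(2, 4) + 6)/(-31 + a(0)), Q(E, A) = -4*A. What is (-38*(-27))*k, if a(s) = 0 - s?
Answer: -38988/31 ≈ -1257.7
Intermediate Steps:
a(s) = -s
k = -38/31 (k = (-(-8)*4 + 6)/(-31 - 1*0) = (-2*(-16) + 6)/(-31 + 0) = (32 + 6)/(-31) = 38*(-1/31) = -38/31 ≈ -1.2258)
(-38*(-27))*k = -38*(-27)*(-38/31) = 1026*(-38/31) = -38988/31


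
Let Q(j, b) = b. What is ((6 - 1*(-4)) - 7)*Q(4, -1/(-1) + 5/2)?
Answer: 21/2 ≈ 10.500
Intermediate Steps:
((6 - 1*(-4)) - 7)*Q(4, -1/(-1) + 5/2) = ((6 - 1*(-4)) - 7)*(-1/(-1) + 5/2) = ((6 + 4) - 7)*(-1*(-1) + 5*(½)) = (10 - 7)*(1 + 5/2) = 3*(7/2) = 21/2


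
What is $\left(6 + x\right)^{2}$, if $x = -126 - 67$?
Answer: $34969$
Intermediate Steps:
$x = -193$
$\left(6 + x\right)^{2} = \left(6 - 193\right)^{2} = \left(-187\right)^{2} = 34969$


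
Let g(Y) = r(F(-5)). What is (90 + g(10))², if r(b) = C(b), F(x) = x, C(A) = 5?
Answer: 9025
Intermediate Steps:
r(b) = 5
g(Y) = 5
(90 + g(10))² = (90 + 5)² = 95² = 9025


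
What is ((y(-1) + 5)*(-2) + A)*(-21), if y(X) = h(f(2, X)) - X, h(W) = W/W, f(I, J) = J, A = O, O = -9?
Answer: 483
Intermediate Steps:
A = -9
h(W) = 1
y(X) = 1 - X
((y(-1) + 5)*(-2) + A)*(-21) = (((1 - 1*(-1)) + 5)*(-2) - 9)*(-21) = (((1 + 1) + 5)*(-2) - 9)*(-21) = ((2 + 5)*(-2) - 9)*(-21) = (7*(-2) - 9)*(-21) = (-14 - 9)*(-21) = -23*(-21) = 483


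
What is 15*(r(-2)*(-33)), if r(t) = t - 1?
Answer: 1485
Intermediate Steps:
r(t) = -1 + t
15*(r(-2)*(-33)) = 15*((-1 - 2)*(-33)) = 15*(-3*(-33)) = 15*99 = 1485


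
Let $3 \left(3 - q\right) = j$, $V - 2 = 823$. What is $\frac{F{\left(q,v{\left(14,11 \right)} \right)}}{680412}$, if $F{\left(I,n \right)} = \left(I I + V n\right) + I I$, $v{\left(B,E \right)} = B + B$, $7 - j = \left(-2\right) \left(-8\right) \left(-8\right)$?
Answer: $\frac{2219}{56701} \approx 0.039135$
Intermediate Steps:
$V = 825$ ($V = 2 + 823 = 825$)
$j = 135$ ($j = 7 - \left(-2\right) \left(-8\right) \left(-8\right) = 7 - 16 \left(-8\right) = 7 - -128 = 7 + 128 = 135$)
$v{\left(B,E \right)} = 2 B$
$q = -42$ ($q = 3 - 45 = -42$)
$F{\left(I,n \right)} = 2 I^{2} + 825 n$ ($F{\left(I,n \right)} = \left(I I + 825 n\right) + I I = \left(I^{2} + 825 n\right) + I^{2} = 2 I^{2} + 825 n$)
$\frac{F{\left(q,v{\left(14,11 \right)} \right)}}{680412} = \frac{2 \left(-42\right)^{2} + 825 \cdot 2 \cdot 14}{680412} = \left(2 \cdot 1764 + 825 \cdot 28\right) \frac{1}{680412} = \left(3528 + 23100\right) \frac{1}{680412} = 26628 \cdot \frac{1}{680412} = \frac{2219}{56701}$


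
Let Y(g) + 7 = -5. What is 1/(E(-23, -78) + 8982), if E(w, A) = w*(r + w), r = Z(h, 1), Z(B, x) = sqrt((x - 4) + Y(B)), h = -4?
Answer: 9511/90467056 + 23*I*sqrt(15)/90467056 ≈ 0.00010513 + 9.8465e-7*I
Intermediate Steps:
Y(g) = -12 (Y(g) = -7 - 5 = -12)
Z(B, x) = sqrt(-16 + x) (Z(B, x) = sqrt((x - 4) - 12) = sqrt((-4 + x) - 12) = sqrt(-16 + x))
r = I*sqrt(15) (r = sqrt(-16 + 1) = sqrt(-15) = I*sqrt(15) ≈ 3.873*I)
E(w, A) = w*(w + I*sqrt(15)) (E(w, A) = w*(I*sqrt(15) + w) = w*(w + I*sqrt(15)))
1/(E(-23, -78) + 8982) = 1/(-23*(-23 + I*sqrt(15)) + 8982) = 1/((529 - 23*I*sqrt(15)) + 8982) = 1/(9511 - 23*I*sqrt(15))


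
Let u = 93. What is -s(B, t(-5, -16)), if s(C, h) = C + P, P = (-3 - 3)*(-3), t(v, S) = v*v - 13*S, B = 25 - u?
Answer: 50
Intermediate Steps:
B = -68 (B = 25 - 1*93 = 25 - 93 = -68)
t(v, S) = v² - 13*S
P = 18 (P = -6*(-3) = 18)
s(C, h) = 18 + C (s(C, h) = C + 18 = 18 + C)
-s(B, t(-5, -16)) = -(18 - 68) = -1*(-50) = 50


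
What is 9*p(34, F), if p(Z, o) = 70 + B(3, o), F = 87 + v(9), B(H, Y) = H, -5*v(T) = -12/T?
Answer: 657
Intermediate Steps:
v(T) = 12/(5*T) (v(T) = -(-12)/(5*T) = 12/(5*T))
F = 1309/15 (F = 87 + (12/5)/9 = 87 + (12/5)*(⅑) = 87 + 4/15 = 1309/15 ≈ 87.267)
p(Z, o) = 73 (p(Z, o) = 70 + 3 = 73)
9*p(34, F) = 9*73 = 657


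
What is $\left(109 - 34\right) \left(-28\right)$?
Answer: $-2100$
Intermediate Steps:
$\left(109 - 34\right) \left(-28\right) = 75 \left(-28\right) = -2100$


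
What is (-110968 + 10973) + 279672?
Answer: 179677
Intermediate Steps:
(-110968 + 10973) + 279672 = -99995 + 279672 = 179677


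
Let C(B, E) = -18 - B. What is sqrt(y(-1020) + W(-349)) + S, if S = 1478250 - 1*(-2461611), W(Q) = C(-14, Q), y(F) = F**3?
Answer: 3939861 + 2*I*sqrt(265302001) ≈ 3.9399e+6 + 32576.0*I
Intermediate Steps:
W(Q) = -4 (W(Q) = -18 - 1*(-14) = -18 + 14 = -4)
S = 3939861 (S = 1478250 + 2461611 = 3939861)
sqrt(y(-1020) + W(-349)) + S = sqrt((-1020)**3 - 4) + 3939861 = sqrt(-1061208000 - 4) + 3939861 = sqrt(-1061208004) + 3939861 = 2*I*sqrt(265302001) + 3939861 = 3939861 + 2*I*sqrt(265302001)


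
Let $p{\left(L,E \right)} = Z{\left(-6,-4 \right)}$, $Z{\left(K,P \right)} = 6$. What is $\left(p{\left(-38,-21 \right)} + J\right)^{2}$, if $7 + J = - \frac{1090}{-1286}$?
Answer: $\frac{9604}{413449} \approx 0.023229$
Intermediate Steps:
$p{\left(L,E \right)} = 6$
$J = - \frac{3956}{643}$ ($J = -7 - \frac{1090}{-1286} = -7 - - \frac{545}{643} = -7 + \frac{545}{643} = - \frac{3956}{643} \approx -6.1524$)
$\left(p{\left(-38,-21 \right)} + J\right)^{2} = \left(6 - \frac{3956}{643}\right)^{2} = \left(- \frac{98}{643}\right)^{2} = \frac{9604}{413449}$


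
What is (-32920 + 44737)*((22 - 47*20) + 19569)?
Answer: 220398867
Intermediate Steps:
(-32920 + 44737)*((22 - 47*20) + 19569) = 11817*((22 - 940) + 19569) = 11817*(-918 + 19569) = 11817*18651 = 220398867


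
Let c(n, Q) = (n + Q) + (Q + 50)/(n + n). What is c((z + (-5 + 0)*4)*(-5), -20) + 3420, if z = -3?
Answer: 80848/23 ≈ 3515.1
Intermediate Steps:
c(n, Q) = Q + n + (50 + Q)/(2*n) (c(n, Q) = (Q + n) + (50 + Q)/((2*n)) = (Q + n) + (50 + Q)*(1/(2*n)) = (Q + n) + (50 + Q)/(2*n) = Q + n + (50 + Q)/(2*n))
c((z + (-5 + 0)*4)*(-5), -20) + 3420 = (25 + (½)*(-20) + ((-3 + (-5 + 0)*4)*(-5))*(-20 + (-3 + (-5 + 0)*4)*(-5)))/(((-3 + (-5 + 0)*4)*(-5))) + 3420 = (25 - 10 + ((-3 - 5*4)*(-5))*(-20 + (-3 - 5*4)*(-5)))/(((-3 - 5*4)*(-5))) + 3420 = (25 - 10 + ((-3 - 20)*(-5))*(-20 + (-3 - 20)*(-5)))/(((-3 - 20)*(-5))) + 3420 = (25 - 10 + (-23*(-5))*(-20 - 23*(-5)))/((-23*(-5))) + 3420 = (25 - 10 + 115*(-20 + 115))/115 + 3420 = (25 - 10 + 115*95)/115 + 3420 = (25 - 10 + 10925)/115 + 3420 = (1/115)*10940 + 3420 = 2188/23 + 3420 = 80848/23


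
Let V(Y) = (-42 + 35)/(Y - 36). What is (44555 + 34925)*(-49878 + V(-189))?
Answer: -178393543528/45 ≈ -3.9643e+9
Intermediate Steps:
V(Y) = -7/(-36 + Y)
(44555 + 34925)*(-49878 + V(-189)) = (44555 + 34925)*(-49878 - 7/(-36 - 189)) = 79480*(-49878 - 7/(-225)) = 79480*(-49878 - 7*(-1/225)) = 79480*(-49878 + 7/225) = 79480*(-11222543/225) = -178393543528/45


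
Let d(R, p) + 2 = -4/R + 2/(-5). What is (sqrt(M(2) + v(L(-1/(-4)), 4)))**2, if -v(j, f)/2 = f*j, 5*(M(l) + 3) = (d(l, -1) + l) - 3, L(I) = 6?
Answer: -1302/25 ≈ -52.080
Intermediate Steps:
d(R, p) = -12/5 - 4/R (d(R, p) = -2 + (-4/R + 2/(-5)) = -2 + (-4/R + 2*(-1/5)) = -2 + (-4/R - 2/5) = -2 + (-2/5 - 4/R) = -12/5 - 4/R)
M(l) = -102/25 - 4/(5*l) + l/5 (M(l) = -3 + (((-12/5 - 4/l) + l) - 3)/5 = -3 + ((-12/5 + l - 4/l) - 3)/5 = -3 + (-27/5 + l - 4/l)/5 = -3 + (-27/25 - 4/(5*l) + l/5) = -102/25 - 4/(5*l) + l/5)
v(j, f) = -2*f*j
(sqrt(M(2) + v(L(-1/(-4)), 4)))**2 = (sqrt((-102/25 - 4/5/2 + (1/5)*2) - 2*4*6))**2 = (sqrt((-102/25 - 4/5*1/2 + 2/5) - 48))**2 = (sqrt((-102/25 - 2/5 + 2/5) - 48))**2 = (sqrt(-102/25 - 48))**2 = (sqrt(-1302/25))**2 = (I*sqrt(1302)/5)**2 = -1302/25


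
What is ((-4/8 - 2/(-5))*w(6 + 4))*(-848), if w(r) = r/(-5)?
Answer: -848/5 ≈ -169.60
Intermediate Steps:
w(r) = -r/5 (w(r) = r*(-⅕) = -r/5)
((-4/8 - 2/(-5))*w(6 + 4))*(-848) = ((-4/8 - 2/(-5))*(-(6 + 4)/5))*(-848) = ((-4*⅛ - 2*(-⅕))*(-⅕*10))*(-848) = ((-½ + ⅖)*(-2))*(-848) = -⅒*(-2)*(-848) = (⅕)*(-848) = -848/5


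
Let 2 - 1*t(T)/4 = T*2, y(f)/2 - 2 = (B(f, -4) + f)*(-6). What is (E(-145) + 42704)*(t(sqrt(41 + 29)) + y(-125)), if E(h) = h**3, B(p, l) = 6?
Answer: -4328526240 + 24047368*sqrt(70) ≈ -4.1273e+9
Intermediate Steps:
y(f) = -68 - 12*f (y(f) = 4 + 2*((6 + f)*(-6)) = 4 + 2*(-36 - 6*f) = 4 + (-72 - 12*f) = -68 - 12*f)
t(T) = 8 - 8*T (t(T) = 8 - 4*T*2 = 8 - 8*T)
(E(-145) + 42704)*(t(sqrt(41 + 29)) + y(-125)) = ((-145)**3 + 42704)*((8 - 8*sqrt(41 + 29)) + (-68 - 12*(-125))) = (-3048625 + 42704)*((8 - 8*sqrt(70)) + (-68 + 1500)) = -3005921*((8 - 8*sqrt(70)) + 1432) = -3005921*(1440 - 8*sqrt(70)) = -4328526240 + 24047368*sqrt(70)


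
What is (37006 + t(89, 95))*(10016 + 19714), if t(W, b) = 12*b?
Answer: 1134080580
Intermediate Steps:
(37006 + t(89, 95))*(10016 + 19714) = (37006 + 12*95)*(10016 + 19714) = (37006 + 1140)*29730 = 38146*29730 = 1134080580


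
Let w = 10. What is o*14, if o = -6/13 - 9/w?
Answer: -1239/65 ≈ -19.062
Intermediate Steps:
o = -177/130 (o = -6/13 - 9/10 = -177/130 ≈ -1.3615)
o*14 = -177/130*14 = -1239/65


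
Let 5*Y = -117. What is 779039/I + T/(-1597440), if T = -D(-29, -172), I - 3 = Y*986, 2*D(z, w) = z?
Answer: -4148227982221/122839941120 ≈ -33.769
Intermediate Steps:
Y = -117/5 (Y = (⅕)*(-117) = -117/5 ≈ -23.400)
D(z, w) = z/2
I = -115347/5 (I = 3 - 117/5*986 = 3 - 115362/5 = -115347/5 ≈ -23069.)
T = 29/2 (T = -(-29)/2 = -1*(-29/2) = 29/2 ≈ 14.500)
779039/I + T/(-1597440) = 779039/(-115347/5) + (29/2)/(-1597440) = 779039*(-5/115347) + (29/2)*(-1/1597440) = -3895195/115347 - 29/3194880 = -4148227982221/122839941120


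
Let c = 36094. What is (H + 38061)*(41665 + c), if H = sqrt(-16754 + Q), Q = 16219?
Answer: 2959585299 + 77759*I*sqrt(535) ≈ 2.9596e+9 + 1.7986e+6*I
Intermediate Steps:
H = I*sqrt(535) (H = sqrt(-16754 + 16219) = sqrt(-535) = I*sqrt(535) ≈ 23.13*I)
(H + 38061)*(41665 + c) = (I*sqrt(535) + 38061)*(41665 + 36094) = (38061 + I*sqrt(535))*77759 = 2959585299 + 77759*I*sqrt(535)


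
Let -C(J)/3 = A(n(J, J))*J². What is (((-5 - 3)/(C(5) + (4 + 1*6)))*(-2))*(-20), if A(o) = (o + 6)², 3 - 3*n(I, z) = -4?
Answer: 192/3119 ≈ 0.061558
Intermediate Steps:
n(I, z) = 7/3 (n(I, z) = 1 - ⅓*(-4) = 1 + 4/3 = 7/3)
A(o) = (6 + o)²
C(J) = -625*J²/3 (C(J) = -3*(6 + 7/3)²*J² = -3*(25/3)²*J² = -625*J²/3)
(((-5 - 3)/(C(5) + (4 + 1*6)))*(-2))*(-20) = (((-5 - 3)/(-625/3*5² + (4 + 1*6)))*(-2))*(-20) = (-8/(-625/3*25 + (4 + 6))*(-2))*(-20) = (-8/(-15625/3 + 10)*(-2))*(-20) = (-8/(-15595/3)*(-2))*(-20) = (-8*(-3/15595)*(-2))*(-20) = ((24/15595)*(-2))*(-20) = -48/15595*(-20) = 192/3119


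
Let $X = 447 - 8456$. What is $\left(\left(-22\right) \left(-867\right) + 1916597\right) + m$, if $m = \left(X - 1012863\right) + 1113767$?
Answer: $2028566$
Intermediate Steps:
$X = -8009$ ($X = 447 - 8456 = -8009$)
$m = 92895$ ($m = \left(-8009 - 1012863\right) + 1113767 = -1020872 + 1113767 = 92895$)
$\left(\left(-22\right) \left(-867\right) + 1916597\right) + m = \left(\left(-22\right) \left(-867\right) + 1916597\right) + 92895 = \left(19074 + 1916597\right) + 92895 = 1935671 + 92895 = 2028566$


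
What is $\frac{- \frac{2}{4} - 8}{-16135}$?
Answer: $\frac{17}{32270} \approx 0.00052681$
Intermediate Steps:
$\frac{- \frac{2}{4} - 8}{-16135} = - \frac{\left(-2\right) \frac{1}{4} - 8}{16135} = - \frac{- \frac{1}{2} - 8}{16135} = \left(- \frac{1}{16135}\right) \left(- \frac{17}{2}\right) = \frac{17}{32270}$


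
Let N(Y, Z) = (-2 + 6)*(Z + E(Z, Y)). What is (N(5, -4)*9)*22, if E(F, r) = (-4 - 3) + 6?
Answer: -3960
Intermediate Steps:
E(F, r) = -1 (E(F, r) = -7 + 6 = -1)
N(Y, Z) = -4 + 4*Z (N(Y, Z) = (-2 + 6)*(Z - 1) = 4*(-1 + Z) = -4 + 4*Z)
(N(5, -4)*9)*22 = ((-4 + 4*(-4))*9)*22 = ((-4 - 16)*9)*22 = -20*9*22 = -180*22 = -3960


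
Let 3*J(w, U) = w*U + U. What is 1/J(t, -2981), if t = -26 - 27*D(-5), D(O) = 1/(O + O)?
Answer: 30/664763 ≈ 4.5129e-5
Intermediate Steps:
D(O) = 1/(2*O)
t = -233/10 (t = -26 - 27/(2*(-5)) = -26 - 27*(-1)/(2*5) = -26 - 27*(-⅒) = -26 + 27/10 = -233/10 ≈ -23.300)
J(w, U) = U/3 + U*w/3 (J(w, U) = (w*U + U)/3 = (U*w + U)/3 = (U + U*w)/3 = U/3 + U*w/3)
1/J(t, -2981) = 1/((⅓)*(-2981)*(1 - 233/10)) = 1/((⅓)*(-2981)*(-223/10)) = 1/(664763/30) = 30/664763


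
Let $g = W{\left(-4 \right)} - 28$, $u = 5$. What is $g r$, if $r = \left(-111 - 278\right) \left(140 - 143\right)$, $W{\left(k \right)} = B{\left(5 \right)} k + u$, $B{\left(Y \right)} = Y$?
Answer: $-50181$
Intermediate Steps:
$W{\left(k \right)} = 5 + 5 k$ ($W{\left(k \right)} = 5 k + 5 = 5 + 5 k$)
$g = -43$ ($g = \left(5 + 5 \left(-4\right)\right) - 28 = \left(5 - 20\right) - 28 = -15 - 28 = -43$)
$r = 1167$ ($r = \left(-389\right) \left(-3\right) = 1167$)
$g r = \left(-43\right) 1167 = -50181$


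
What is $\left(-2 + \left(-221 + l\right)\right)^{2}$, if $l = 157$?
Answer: $4356$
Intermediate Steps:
$\left(-2 + \left(-221 + l\right)\right)^{2} = \left(-2 + \left(-221 + 157\right)\right)^{2} = \left(-2 - 64\right)^{2} = \left(-66\right)^{2} = 4356$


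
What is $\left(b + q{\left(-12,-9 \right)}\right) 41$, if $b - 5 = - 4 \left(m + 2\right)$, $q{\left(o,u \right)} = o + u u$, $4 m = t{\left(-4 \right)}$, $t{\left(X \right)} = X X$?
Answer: $2050$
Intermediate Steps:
$t{\left(X \right)} = X^{2}$
$m = 4$ ($m = \frac{\left(-4\right)^{2}}{4} = \frac{1}{4} \cdot 16 = 4$)
$q{\left(o,u \right)} = o + u^{2}$
$b = -19$ ($b = 5 - 4 \left(4 + 2\right) = 5 - 24 = -19$)
$\left(b + q{\left(-12,-9 \right)}\right) 41 = \left(-19 - \left(12 - \left(-9\right)^{2}\right)\right) 41 = \left(-19 + \left(-12 + 81\right)\right) 41 = \left(-19 + 69\right) 41 = 50 \cdot 41 = 2050$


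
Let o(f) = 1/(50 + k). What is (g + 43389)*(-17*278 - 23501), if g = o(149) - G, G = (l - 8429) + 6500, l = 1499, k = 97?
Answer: -60607076146/49 ≈ -1.2369e+9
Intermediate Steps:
o(f) = 1/147 (o(f) = 1/(50 + 97) = 1/147)
G = -430 (G = (1499 - 8429) + 6500 = -6930 + 6500 = -430)
g = 63211/147 (g = 1/147 - 1*(-430) = 1/147 + 430 = 63211/147 ≈ 430.01)
(g + 43389)*(-17*278 - 23501) = (63211/147 + 43389)*(-17*278 - 23501) = 6441394*(-4726 - 23501)/147 = (6441394/147)*(-28227) = -60607076146/49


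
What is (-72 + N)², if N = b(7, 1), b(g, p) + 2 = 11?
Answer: 3969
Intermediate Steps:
b(g, p) = 9 (b(g, p) = -2 + 11 = 9)
N = 9
(-72 + N)² = (-72 + 9)² = (-63)² = 3969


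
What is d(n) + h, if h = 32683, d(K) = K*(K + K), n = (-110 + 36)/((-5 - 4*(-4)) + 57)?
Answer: 18892143/578 ≈ 32685.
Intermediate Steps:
n = -37/34 (n = -74/((-5 + 16) + 57) = -74/(11 + 57) = -74/68 = -74*1/68 = -37/34 ≈ -1.0882)
d(K) = 2*K² (d(K) = K*(2*K) = 2*K²)
d(n) + h = 2*(-37/34)² + 32683 = 2*(1369/1156) + 32683 = 1369/578 + 32683 = 18892143/578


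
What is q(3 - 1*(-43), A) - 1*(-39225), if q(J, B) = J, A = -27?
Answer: 39271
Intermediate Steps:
q(3 - 1*(-43), A) - 1*(-39225) = (3 - 1*(-43)) - 1*(-39225) = (3 + 43) + 39225 = 46 + 39225 = 39271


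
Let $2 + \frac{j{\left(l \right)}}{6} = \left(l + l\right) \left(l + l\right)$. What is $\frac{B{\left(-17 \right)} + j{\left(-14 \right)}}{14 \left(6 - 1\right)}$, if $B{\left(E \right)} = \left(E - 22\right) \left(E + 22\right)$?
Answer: $\frac{4497}{70} \approx 64.243$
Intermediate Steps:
$j{\left(l \right)} = -12 + 24 l^{2}$ ($j{\left(l \right)} = -12 + 6 \left(l + l\right) \left(l + l\right) = -12 + 6 \cdot 2 l 2 l = -12 + 6 \cdot 4 l^{2} = -12 + 24 l^{2}$)
$B{\left(E \right)} = \left(-22 + E\right) \left(22 + E\right)$
$\frac{B{\left(-17 \right)} + j{\left(-14 \right)}}{14 \left(6 - 1\right)} = \frac{\left(-484 + \left(-17\right)^{2}\right) - \left(12 - 24 \left(-14\right)^{2}\right)}{14 \left(6 - 1\right)} = \frac{\left(-484 + 289\right) + \left(-12 + 24 \cdot 196\right)}{14 \cdot 5} = \frac{-195 + \left(-12 + 4704\right)}{70} = \left(-195 + 4692\right) \frac{1}{70} = 4497 \cdot \frac{1}{70} = \frac{4497}{70}$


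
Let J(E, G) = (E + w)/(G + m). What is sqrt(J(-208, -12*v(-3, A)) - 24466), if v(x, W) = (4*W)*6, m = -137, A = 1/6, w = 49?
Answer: I*sqrt(837319435)/185 ≈ 156.41*I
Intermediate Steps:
A = 1/6 ≈ 0.16667
v(x, W) = 24*W
J(E, G) = (49 + E)/(-137 + G) (J(E, G) = (E + 49)/(G - 137) = (49 + E)/(-137 + G))
sqrt(J(-208, -12*v(-3, A)) - 24466) = sqrt((49 - 208)/(-137 - 288/6) - 24466) = sqrt(-159/(-137 - 12*4) - 24466) = sqrt(-159/(-137 - 48) - 24466) = sqrt(-159/(-185) - 24466) = sqrt(-1/185*(-159) - 24466) = sqrt(159/185 - 24466) = sqrt(-4526051/185) = I*sqrt(837319435)/185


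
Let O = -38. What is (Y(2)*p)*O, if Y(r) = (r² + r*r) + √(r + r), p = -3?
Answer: 1140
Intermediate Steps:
Y(r) = 2*r² + √2*√r (Y(r) = (r² + r²) + √(2*r) = 2*r² + √2*√r)
(Y(2)*p)*O = ((2*2² + √2*√2)*(-3))*(-38) = ((2*4 + 2)*(-3))*(-38) = ((8 + 2)*(-3))*(-38) = (10*(-3))*(-38) = -30*(-38) = 1140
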